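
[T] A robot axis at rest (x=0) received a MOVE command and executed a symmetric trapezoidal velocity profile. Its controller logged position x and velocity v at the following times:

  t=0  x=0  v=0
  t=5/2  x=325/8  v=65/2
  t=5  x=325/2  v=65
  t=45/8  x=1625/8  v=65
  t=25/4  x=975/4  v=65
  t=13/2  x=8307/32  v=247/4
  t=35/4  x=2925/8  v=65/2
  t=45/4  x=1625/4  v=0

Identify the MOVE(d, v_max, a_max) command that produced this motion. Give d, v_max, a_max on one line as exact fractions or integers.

d=1625/4 v_max=65 a_max=13

final state: t=45/4, x=1625/4, v=0 → d = 1625/4
a_max = (65/2−0)/(5/2−0) = 13
max v = 65 over t∈[5,25/4] → v_max = 65
check: 65·(5+5/4) = 1625/4 ✓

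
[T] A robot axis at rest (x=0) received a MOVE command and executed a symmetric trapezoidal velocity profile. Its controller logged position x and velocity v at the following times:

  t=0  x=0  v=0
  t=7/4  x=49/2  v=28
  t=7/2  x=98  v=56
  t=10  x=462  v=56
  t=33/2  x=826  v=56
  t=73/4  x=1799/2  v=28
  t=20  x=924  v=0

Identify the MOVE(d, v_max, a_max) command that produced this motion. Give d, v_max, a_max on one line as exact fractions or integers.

d=924 v_max=56 a_max=16

final state: t=20, x=924, v=0 → d = 924
a_max = (28−0)/(7/4−0) = 16
max v = 56 over t∈[7/2,33/2] → v_max = 56
check: 56·(7/2+13) = 924 ✓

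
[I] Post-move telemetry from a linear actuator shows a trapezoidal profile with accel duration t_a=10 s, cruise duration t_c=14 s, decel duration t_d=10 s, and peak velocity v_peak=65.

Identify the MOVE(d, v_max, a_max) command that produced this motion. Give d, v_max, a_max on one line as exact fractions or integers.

d=1560 v_max=65 a_max=13/2

a_max = 65/10 = 13/2
d_a = ½·65·10 = 325; d_c = 65·14 = 910
d = 2·325 + 910 = 1560
t_c = 14 > 0 ⇒ limit active, v_max = 65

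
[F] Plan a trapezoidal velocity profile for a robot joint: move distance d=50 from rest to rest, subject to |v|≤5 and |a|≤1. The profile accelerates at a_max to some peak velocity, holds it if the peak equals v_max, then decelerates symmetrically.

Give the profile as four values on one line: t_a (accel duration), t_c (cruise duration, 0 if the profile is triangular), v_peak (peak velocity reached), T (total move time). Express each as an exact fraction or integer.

t_a=5 t_c=5 v_peak=5 T=15

vₘ²/aₘ = 5²/1 = 25
50 ≥ 25 → trapezoidal
t_a = 5/1 = 5; v_peak = 5
d_cruise = 50 − 25 = 25; t_c = 25/5 = 5
T = 2·5 + 5 = 15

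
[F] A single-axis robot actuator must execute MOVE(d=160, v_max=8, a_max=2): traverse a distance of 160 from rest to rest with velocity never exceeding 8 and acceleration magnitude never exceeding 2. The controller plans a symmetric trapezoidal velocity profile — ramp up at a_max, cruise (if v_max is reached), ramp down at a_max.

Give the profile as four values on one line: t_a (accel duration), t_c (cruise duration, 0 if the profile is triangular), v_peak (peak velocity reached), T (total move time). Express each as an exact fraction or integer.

v_max²/a_max = 8²/2 = 32
160 ≥ 32 → trapezoidal
t_a = 8/2 = 4; v_peak = 8
d_cruise = 160 − 32 = 128; t_c = 128/8 = 16
T = 2·4 + 16 = 24

t_a=4 t_c=16 v_peak=8 T=24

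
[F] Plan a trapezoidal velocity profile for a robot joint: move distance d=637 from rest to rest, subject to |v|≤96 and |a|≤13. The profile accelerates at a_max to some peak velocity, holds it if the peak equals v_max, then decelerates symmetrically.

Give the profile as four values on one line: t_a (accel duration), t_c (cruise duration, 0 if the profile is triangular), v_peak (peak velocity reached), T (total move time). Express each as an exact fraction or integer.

t_a=7 t_c=0 v_peak=91 T=14

vₘ²/aₘ = 96²/13 = 9216/13
637 < 9216/13 → triangular
v_peak = √(637·13) = √8281 = 91
t_a = 91/13 = 7; t_c = 0
T = 2·7 = 14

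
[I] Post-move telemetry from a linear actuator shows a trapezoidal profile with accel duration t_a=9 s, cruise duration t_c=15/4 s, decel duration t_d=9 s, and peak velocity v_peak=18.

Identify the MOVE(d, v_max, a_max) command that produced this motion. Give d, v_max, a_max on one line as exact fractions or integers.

a_max = 18/9 = 2
d_a = ½·18·9 = 81; d_c = 18·15/4 = 135/2
d = 2·81 + 135/2 = 459/2
t_c = 15/4 > 0 → v_max = v_peak = 18

d=459/2 v_max=18 a_max=2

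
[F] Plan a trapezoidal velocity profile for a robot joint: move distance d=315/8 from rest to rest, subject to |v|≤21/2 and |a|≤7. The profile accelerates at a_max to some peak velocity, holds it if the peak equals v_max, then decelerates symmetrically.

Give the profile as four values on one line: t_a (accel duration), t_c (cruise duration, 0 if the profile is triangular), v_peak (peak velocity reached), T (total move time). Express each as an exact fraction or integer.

t_a=3/2 t_c=9/4 v_peak=21/2 T=21/4

(v_max)²/a_max = (21/2)²/7 = 63/4
315/8 ≥ 63/4 ⇒ cruise phase
t_a = (21/2)/7 = 3/2; v_peak = 21/2
d_cruise = 315/8 − 63/4 = 189/8; t_c = (189/8)/(21/2) = 9/4
T = 2·3/2 + 9/4 = 21/4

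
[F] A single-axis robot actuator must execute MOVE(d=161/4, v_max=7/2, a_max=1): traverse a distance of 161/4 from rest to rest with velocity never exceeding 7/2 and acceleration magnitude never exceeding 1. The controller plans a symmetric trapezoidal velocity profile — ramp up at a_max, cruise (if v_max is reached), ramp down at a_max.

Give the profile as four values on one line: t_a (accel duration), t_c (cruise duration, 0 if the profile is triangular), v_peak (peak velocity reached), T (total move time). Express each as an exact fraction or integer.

t_a=7/2 t_c=8 v_peak=7/2 T=15

vₘ²/aₘ = (7/2)²/1 = 49/4
161/4 ≥ 49/4 so v_max reached
t_a = (7/2)/1 = 7/2; v_peak = 7/2
d_cruise = 161/4 − 49/4 = 28; t_c = 28/(7/2) = 8
T = 2·7/2 + 8 = 15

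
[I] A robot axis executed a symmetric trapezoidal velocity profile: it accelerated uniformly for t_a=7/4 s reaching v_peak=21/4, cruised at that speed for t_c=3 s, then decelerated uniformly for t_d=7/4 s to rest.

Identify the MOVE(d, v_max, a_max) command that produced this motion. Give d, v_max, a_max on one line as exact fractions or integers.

a_max = (21/4)/(7/4) = 3
d_a = ½·21/4·7/4 = 147/32; d_c = 21/4·3 = 63/4
d = 2·147/32 + 63/4 = 399/16
t_c = 3 > 0 → v_max = v_peak = 21/4

d=399/16 v_max=21/4 a_max=3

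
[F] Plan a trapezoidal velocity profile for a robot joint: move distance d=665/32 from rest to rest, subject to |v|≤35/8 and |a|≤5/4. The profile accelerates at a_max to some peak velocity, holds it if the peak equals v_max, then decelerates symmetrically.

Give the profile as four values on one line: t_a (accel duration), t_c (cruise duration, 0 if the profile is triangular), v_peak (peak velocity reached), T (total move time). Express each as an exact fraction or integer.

t_a=7/2 t_c=5/4 v_peak=35/8 T=33/4

vₘ²/aₘ = (35/8)²/(5/4) = 245/16
665/32 ≥ 245/16 ⇒ cruise phase
t_a = (35/8)/(5/4) = 7/2; v_peak = 35/8
d_cruise = 665/32 − 245/16 = 175/32; t_c = (175/32)/(35/8) = 5/4
T = 2·7/2 + 5/4 = 33/4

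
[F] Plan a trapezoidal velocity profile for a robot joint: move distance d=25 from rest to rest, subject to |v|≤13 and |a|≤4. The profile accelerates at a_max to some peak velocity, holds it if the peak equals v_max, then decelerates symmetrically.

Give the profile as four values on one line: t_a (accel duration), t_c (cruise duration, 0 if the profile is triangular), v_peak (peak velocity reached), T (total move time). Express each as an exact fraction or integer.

(v_max)²/a_max = 13²/4 = 169/4
25 < 169/4 ⇒ no cruise
v_peak = √(25·4) = √100 = 10
t_a = 10/4 = 5/2; t_c = 0
T = 2·5/2 = 5

t_a=5/2 t_c=0 v_peak=10 T=5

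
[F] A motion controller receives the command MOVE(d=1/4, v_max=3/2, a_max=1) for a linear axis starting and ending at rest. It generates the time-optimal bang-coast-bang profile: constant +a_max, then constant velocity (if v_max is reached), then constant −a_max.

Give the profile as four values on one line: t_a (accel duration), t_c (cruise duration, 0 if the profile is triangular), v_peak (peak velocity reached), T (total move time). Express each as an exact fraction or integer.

(v_max)²/a_max = (3/2)²/1 = 9/4
1/4 < 9/4 ⇒ no cruise
v_peak = √(1/4·1) = √(1/4) = 1/2
t_a = (1/2)/1 = 1/2; t_c = 0
T = 2·1/2 = 1

t_a=1/2 t_c=0 v_peak=1/2 T=1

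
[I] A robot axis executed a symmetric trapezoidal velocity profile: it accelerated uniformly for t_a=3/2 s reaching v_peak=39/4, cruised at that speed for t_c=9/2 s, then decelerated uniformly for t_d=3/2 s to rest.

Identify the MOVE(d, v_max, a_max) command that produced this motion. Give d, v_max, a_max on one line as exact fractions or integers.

d=117/2 v_max=39/4 a_max=13/2

a_max = (39/4)/(3/2) = 13/2
d_a = ½·39/4·3/2 = 117/16; d_c = 39/4·9/2 = 351/8
d = 2·117/16 + 351/8 = 117/2
t_c = 9/2 > 0 → v_max = v_peak = 39/4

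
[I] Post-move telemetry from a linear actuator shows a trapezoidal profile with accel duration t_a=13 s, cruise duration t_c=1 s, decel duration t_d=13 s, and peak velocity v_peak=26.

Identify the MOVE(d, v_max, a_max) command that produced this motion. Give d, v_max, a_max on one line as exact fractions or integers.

d=364 v_max=26 a_max=2

a_max = 26/13 = 2
d_a = ½·26·13 = 169; d_c = 26·1 = 26
d = 2·169 + 26 = 364
t_c = 1 > 0 so v_max = 26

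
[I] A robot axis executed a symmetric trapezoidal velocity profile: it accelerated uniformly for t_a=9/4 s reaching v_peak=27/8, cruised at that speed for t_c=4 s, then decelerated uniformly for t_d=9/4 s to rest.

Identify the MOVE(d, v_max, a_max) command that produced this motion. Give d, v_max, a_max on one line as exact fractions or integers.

d=675/32 v_max=27/8 a_max=3/2

a_max = (27/8)/(9/4) = 3/2
d_a = ½·27/8·9/4 = 243/64; d_c = 27/8·4 = 27/2
d = 2·243/64 + 27/2 = 675/32
t_c = 4 > 0 → v_max = v_peak = 27/8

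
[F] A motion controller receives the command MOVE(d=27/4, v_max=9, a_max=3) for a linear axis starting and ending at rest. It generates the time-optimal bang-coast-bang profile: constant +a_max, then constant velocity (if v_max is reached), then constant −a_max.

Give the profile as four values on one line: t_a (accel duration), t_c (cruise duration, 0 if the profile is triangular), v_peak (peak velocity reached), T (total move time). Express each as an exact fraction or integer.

(v_max)²/a_max = 9²/3 = 27
27/4 < 27 so t_c = 0
v_peak = √(27/4·3) = √(81/4) = 9/2
t_a = (9/2)/3 = 3/2; t_c = 0
T = 2·3/2 = 3

t_a=3/2 t_c=0 v_peak=9/2 T=3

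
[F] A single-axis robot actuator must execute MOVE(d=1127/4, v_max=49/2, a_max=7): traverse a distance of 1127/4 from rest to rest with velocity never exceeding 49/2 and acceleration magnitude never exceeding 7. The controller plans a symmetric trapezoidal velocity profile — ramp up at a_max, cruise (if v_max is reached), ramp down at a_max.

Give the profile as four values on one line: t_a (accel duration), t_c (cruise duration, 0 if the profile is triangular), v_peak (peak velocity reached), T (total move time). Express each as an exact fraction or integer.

(v_max)²/a_max = (49/2)²/7 = 343/4
1127/4 ≥ 343/4 ⇒ cruise phase
t_a = (49/2)/7 = 7/2; v_peak = 49/2
d_cruise = 1127/4 − 343/4 = 196; t_c = 196/(49/2) = 8
T = 2·7/2 + 8 = 15

t_a=7/2 t_c=8 v_peak=49/2 T=15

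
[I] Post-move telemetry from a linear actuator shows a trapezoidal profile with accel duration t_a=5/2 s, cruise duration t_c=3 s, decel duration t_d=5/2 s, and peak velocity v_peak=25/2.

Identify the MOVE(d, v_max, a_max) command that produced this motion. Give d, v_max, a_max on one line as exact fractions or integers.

a_max = (25/2)/(5/2) = 5
d_a = ½·25/2·5/2 = 125/8; d_c = 25/2·3 = 75/2
d = 2·125/8 + 75/2 = 275/4
t_c = 3 > 0 → v_max = v_peak = 25/2

d=275/4 v_max=25/2 a_max=5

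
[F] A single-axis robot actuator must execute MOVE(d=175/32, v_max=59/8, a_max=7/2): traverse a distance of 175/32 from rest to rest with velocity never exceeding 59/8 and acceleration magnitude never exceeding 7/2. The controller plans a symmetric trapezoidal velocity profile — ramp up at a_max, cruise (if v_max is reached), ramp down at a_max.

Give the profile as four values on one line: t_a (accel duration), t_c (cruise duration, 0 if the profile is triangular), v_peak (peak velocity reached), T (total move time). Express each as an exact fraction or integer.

v_max²/a_max = (59/8)²/(7/2) = 3481/224
175/32 < 3481/224 so t_c = 0
v_peak = √(175/32·7/2) = √(1225/64) = 35/8
t_a = (35/8)/(7/2) = 5/4; t_c = 0
T = 2·5/4 = 5/2

t_a=5/4 t_c=0 v_peak=35/8 T=5/2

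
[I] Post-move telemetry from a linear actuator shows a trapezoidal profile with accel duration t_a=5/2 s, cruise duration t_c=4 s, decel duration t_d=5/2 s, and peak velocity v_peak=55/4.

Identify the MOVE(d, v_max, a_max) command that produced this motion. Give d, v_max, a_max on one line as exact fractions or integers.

a_max = (55/4)/(5/2) = 11/2
d_a = ½·55/4·5/2 = 275/16; d_c = 55/4·4 = 55
d = 2·275/16 + 55 = 715/8
t_c = 4 > 0 ⇒ limit active, v_max = 55/4

d=715/8 v_max=55/4 a_max=11/2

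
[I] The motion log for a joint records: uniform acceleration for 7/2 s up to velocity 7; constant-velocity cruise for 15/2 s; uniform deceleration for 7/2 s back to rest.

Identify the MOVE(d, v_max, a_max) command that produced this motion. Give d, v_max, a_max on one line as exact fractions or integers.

d=77 v_max=7 a_max=2

a_max = 7/(7/2) = 2
d_a = ½·7·7/2 = 49/4; d_c = 7·15/2 = 105/2
d = 2·49/4 + 105/2 = 77
t_c = 15/2 > 0 so v_max = 7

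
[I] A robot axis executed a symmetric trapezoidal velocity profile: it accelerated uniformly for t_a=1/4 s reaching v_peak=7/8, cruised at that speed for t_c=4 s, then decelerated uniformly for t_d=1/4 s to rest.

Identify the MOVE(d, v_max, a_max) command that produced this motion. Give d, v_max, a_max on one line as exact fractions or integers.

a_max = (7/8)/(1/4) = 7/2
d_a = ½·7/8·1/4 = 7/64; d_c = 7/8·4 = 7/2
d = 2·7/64 + 7/2 = 119/32
t_c = 4 > 0 so v_max = 7/8

d=119/32 v_max=7/8 a_max=7/2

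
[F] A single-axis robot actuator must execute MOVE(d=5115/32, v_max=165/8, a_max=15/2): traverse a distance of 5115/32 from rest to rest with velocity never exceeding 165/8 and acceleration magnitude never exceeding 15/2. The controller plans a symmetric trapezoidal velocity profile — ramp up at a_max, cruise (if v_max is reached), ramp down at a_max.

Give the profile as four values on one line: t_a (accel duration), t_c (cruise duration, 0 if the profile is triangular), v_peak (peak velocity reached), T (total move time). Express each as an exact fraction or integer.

t_a=11/4 t_c=5 v_peak=165/8 T=21/2

v_max²/a_max = (165/8)²/(15/2) = 1815/32
5115/32 ≥ 1815/32 → trapezoidal
t_a = (165/8)/(15/2) = 11/4; v_peak = 165/8
d_cruise = 5115/32 − 1815/32 = 825/8; t_c = (825/8)/(165/8) = 5
T = 2·11/4 + 5 = 21/2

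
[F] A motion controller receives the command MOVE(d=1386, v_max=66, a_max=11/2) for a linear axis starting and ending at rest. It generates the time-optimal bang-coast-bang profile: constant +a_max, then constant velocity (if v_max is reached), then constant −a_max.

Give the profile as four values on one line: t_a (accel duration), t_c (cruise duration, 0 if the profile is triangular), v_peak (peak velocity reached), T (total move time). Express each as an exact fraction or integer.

t_a=12 t_c=9 v_peak=66 T=33

v_max²/a_max = 66²/(11/2) = 792
1386 ≥ 792 → trapezoidal
t_a = 66/(11/2) = 12; v_peak = 66
d_cruise = 1386 − 792 = 594; t_c = 594/66 = 9
T = 2·12 + 9 = 33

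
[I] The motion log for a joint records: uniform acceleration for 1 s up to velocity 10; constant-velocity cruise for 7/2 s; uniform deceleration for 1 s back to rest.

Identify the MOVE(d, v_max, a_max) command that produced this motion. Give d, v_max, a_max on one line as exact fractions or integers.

d=45 v_max=10 a_max=10

a_max = 10/1 = 10
d_a = ½·10·1 = 5; d_c = 10·7/2 = 35
d = 2·5 + 35 = 45
t_c = 7/2 > 0 ⇒ limit active, v_max = 10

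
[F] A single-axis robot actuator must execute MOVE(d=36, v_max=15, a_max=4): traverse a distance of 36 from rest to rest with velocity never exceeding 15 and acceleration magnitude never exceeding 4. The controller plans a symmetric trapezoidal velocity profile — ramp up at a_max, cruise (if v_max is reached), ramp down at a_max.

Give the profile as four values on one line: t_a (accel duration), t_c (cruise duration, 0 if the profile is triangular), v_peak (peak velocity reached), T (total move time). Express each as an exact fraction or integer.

(v_max)²/a_max = 15²/4 = 225/4
36 < 225/4 ⇒ no cruise
v_peak = √(36·4) = √144 = 12
t_a = 12/4 = 3; t_c = 0
T = 2·3 = 6

t_a=3 t_c=0 v_peak=12 T=6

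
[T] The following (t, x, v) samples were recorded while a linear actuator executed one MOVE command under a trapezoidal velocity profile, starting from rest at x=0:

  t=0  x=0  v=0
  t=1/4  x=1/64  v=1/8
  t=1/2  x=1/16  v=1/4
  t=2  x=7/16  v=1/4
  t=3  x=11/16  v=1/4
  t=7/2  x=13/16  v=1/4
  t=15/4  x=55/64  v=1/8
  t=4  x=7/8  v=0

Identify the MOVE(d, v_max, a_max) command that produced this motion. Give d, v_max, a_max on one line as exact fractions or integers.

d=7/8 v_max=1/4 a_max=1/2

final state: t=4, x=7/8, v=0 → d = 7/8
a_max = (1/8−0)/(1/4−0) = 1/2
max v = 1/4 over t∈[1/2,7/2] → v_max = 1/4
check: 1/4·(1/2+3) = 7/8 ✓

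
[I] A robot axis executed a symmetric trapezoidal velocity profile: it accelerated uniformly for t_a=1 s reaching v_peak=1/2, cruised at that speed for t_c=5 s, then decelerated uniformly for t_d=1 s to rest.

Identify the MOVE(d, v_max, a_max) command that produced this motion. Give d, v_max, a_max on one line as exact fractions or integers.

a_max = (1/2)/1 = 1/2
d_a = ½·1/2·1 = 1/4; d_c = 1/2·5 = 5/2
d = 2·1/4 + 5/2 = 3
t_c = 5 > 0 → v_max = v_peak = 1/2

d=3 v_max=1/2 a_max=1/2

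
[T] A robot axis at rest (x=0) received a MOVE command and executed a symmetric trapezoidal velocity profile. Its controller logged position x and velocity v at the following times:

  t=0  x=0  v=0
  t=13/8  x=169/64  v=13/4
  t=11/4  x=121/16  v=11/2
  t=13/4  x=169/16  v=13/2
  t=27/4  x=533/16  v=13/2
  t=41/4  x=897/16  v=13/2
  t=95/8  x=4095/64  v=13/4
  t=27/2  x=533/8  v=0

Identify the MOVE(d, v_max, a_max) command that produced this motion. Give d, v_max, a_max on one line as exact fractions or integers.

d=533/8 v_max=13/2 a_max=2

final state: t=27/2, x=533/8, v=0 → d = 533/8
a_max = (13/4−0)/(13/8−0) = 2
max v = 13/2 over t∈[13/4,41/4] → v_max = 13/2
check: 13/2·(13/4+7) = 533/8 ✓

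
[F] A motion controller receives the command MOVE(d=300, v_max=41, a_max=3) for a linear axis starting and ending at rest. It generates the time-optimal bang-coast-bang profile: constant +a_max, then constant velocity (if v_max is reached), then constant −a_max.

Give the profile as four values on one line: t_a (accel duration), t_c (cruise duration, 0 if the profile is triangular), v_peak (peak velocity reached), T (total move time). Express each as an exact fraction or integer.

t_a=10 t_c=0 v_peak=30 T=20

vₘ²/aₘ = 41²/3 = 1681/3
300 < 1681/3 so t_c = 0
v_peak = √(300·3) = √900 = 30
t_a = 30/3 = 10; t_c = 0
T = 2·10 = 20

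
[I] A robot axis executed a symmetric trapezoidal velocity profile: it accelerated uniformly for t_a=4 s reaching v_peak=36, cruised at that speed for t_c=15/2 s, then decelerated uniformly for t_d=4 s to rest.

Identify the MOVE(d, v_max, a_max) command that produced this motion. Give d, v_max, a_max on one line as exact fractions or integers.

d=414 v_max=36 a_max=9

a_max = 36/4 = 9
d_a = ½·36·4 = 72; d_c = 36·15/2 = 270
d = 2·72 + 270 = 414
t_c = 15/2 > 0 so v_max = 36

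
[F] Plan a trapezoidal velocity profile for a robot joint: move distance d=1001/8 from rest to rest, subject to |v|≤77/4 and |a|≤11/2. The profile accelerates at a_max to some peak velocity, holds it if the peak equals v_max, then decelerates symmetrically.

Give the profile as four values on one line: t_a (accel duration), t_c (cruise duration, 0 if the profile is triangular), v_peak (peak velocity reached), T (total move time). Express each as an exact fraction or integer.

t_a=7/2 t_c=3 v_peak=77/4 T=10

(v_max)²/a_max = (77/4)²/(11/2) = 539/8
1001/8 ≥ 539/8 so v_max reached
t_a = (77/4)/(11/2) = 7/2; v_peak = 77/4
d_cruise = 1001/8 − 539/8 = 231/4; t_c = (231/4)/(77/4) = 3
T = 2·7/2 + 3 = 10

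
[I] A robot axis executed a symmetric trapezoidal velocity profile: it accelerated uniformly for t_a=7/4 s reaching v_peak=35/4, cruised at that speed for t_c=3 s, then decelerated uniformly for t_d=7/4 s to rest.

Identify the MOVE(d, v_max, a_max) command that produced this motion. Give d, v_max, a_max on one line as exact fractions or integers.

d=665/16 v_max=35/4 a_max=5

a_max = (35/4)/(7/4) = 5
d_a = ½·35/4·7/4 = 245/32; d_c = 35/4·3 = 105/4
d = 2·245/32 + 105/4 = 665/16
t_c = 3 > 0 → v_max = v_peak = 35/4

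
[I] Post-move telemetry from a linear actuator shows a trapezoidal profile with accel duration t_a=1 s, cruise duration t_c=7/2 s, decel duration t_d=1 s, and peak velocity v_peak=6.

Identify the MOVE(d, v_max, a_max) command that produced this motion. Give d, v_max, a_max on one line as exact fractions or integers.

d=27 v_max=6 a_max=6

a_max = 6/1 = 6
d_a = ½·6·1 = 3; d_c = 6·7/2 = 21
d = 2·3 + 21 = 27
t_c = 7/2 > 0 → v_max = v_peak = 6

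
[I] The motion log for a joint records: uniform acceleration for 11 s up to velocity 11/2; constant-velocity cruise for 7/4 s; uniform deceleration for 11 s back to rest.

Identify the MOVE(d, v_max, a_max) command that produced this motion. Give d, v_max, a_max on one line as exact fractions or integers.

a_max = (11/2)/11 = 1/2
d_a = ½·11/2·11 = 121/4; d_c = 11/2·7/4 = 77/8
d = 2·121/4 + 77/8 = 561/8
t_c = 7/4 > 0 ⇒ limit active, v_max = 11/2

d=561/8 v_max=11/2 a_max=1/2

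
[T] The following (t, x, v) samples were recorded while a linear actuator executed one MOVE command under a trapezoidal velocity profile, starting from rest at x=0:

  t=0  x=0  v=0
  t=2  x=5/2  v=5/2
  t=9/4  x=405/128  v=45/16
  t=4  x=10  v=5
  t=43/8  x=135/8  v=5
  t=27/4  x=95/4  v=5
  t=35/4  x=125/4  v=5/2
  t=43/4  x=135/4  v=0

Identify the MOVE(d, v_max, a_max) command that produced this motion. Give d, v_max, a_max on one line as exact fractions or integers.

d=135/4 v_max=5 a_max=5/4

final state: t=43/4, x=135/4, v=0 → d = 135/4
a_max = (5/2−0)/(2−0) = 5/4
max v = 5 over t∈[4,27/4] → v_max = 5
check: 5·(4+11/4) = 135/4 ✓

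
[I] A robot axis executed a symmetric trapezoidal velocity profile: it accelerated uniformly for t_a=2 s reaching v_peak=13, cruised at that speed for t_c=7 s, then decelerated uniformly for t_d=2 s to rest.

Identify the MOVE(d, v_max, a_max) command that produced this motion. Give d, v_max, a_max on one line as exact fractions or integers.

d=117 v_max=13 a_max=13/2

a_max = 13/2
d_a = ½·13·2 = 13; d_c = 13·7 = 91
d = 2·13 + 91 = 117
t_c = 7 > 0 ⇒ limit active, v_max = 13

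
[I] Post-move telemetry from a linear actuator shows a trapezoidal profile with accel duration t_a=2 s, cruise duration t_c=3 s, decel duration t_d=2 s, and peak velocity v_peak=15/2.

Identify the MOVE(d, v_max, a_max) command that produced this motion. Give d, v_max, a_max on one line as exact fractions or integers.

d=75/2 v_max=15/2 a_max=15/4

a_max = (15/2)/2 = 15/4
d_a = ½·15/2·2 = 15/2; d_c = 15/2·3 = 45/2
d = 2·15/2 + 45/2 = 75/2
t_c = 3 > 0 → v_max = v_peak = 15/2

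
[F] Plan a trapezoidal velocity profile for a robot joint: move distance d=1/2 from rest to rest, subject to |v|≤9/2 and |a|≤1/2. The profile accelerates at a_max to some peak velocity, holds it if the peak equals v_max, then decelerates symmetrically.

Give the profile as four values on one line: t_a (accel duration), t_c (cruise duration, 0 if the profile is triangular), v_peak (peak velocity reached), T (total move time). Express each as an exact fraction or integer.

t_a=1 t_c=0 v_peak=1/2 T=2

vₘ²/aₘ = (9/2)²/(1/2) = 81/2
1/2 < 81/2 so t_c = 0
v_peak = √(1/2·1/2) = √(1/4) = 1/2
t_a = (1/2)/(1/2) = 1; t_c = 0
T = 2·1 = 2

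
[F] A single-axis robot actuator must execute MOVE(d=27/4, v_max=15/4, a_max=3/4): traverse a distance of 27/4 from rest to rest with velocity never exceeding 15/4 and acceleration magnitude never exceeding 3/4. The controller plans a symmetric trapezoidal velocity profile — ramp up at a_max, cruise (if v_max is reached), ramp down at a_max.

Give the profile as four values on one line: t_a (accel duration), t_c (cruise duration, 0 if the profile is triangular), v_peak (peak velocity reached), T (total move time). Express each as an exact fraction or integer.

vₘ²/aₘ = (15/4)²/(3/4) = 75/4
27/4 < 75/4 → triangular
v_peak = √(27/4·3/4) = √(81/16) = 9/4
t_a = (9/4)/(3/4) = 3; t_c = 0
T = 2·3 = 6

t_a=3 t_c=0 v_peak=9/4 T=6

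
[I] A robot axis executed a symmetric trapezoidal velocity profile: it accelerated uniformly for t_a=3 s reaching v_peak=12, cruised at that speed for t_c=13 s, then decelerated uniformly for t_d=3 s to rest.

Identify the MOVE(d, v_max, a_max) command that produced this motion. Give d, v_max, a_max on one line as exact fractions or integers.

d=192 v_max=12 a_max=4

a_max = 12/3 = 4
d_a = ½·12·3 = 18; d_c = 12·13 = 156
d = 2·18 + 156 = 192
t_c = 13 > 0 ⇒ limit active, v_max = 12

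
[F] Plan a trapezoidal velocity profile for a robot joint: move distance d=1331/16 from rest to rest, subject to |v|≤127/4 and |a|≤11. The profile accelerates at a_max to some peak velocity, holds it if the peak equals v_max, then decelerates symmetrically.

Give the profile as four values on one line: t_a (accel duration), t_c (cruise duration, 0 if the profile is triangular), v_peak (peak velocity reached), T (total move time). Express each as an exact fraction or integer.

t_a=11/4 t_c=0 v_peak=121/4 T=11/2

v_max²/a_max = (127/4)²/11 = 16129/176
1331/16 < 16129/176 → triangular
v_peak = √(1331/16·11) = √(14641/16) = 121/4
t_a = (121/4)/11 = 11/4; t_c = 0
T = 2·11/4 = 11/2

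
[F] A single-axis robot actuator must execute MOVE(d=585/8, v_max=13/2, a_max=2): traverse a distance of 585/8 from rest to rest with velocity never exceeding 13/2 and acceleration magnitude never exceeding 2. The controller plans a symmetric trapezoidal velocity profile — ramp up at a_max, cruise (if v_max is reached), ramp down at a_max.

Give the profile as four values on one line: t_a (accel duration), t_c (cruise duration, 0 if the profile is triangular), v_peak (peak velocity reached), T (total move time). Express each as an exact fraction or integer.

t_a=13/4 t_c=8 v_peak=13/2 T=29/2

v_max²/a_max = (13/2)²/2 = 169/8
585/8 ≥ 169/8 ⇒ cruise phase
t_a = (13/2)/2 = 13/4; v_peak = 13/2
d_cruise = 585/8 − 169/8 = 52; t_c = 52/(13/2) = 8
T = 2·13/4 + 8 = 29/2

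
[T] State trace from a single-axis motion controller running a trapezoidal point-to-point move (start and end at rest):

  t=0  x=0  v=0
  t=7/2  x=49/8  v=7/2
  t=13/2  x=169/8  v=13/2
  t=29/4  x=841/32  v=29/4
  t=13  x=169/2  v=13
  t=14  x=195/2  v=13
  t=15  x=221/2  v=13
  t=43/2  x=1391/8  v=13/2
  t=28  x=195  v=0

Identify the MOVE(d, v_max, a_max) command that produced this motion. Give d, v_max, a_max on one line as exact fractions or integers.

d=195 v_max=13 a_max=1

final state: t=28, x=195, v=0 → d = 195
a_max = (7/2−0)/(7/2−0) = 1
max v = 13 over t∈[13,15] → v_max = 13
check: 13·(13+2) = 195 ✓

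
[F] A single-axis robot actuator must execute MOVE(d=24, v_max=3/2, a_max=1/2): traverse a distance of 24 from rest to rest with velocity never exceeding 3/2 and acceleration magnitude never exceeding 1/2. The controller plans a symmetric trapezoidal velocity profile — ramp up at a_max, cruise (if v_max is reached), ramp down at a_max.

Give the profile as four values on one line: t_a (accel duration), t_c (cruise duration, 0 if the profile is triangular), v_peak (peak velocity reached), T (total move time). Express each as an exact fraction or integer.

v_max²/a_max = (3/2)²/(1/2) = 9/2
24 ≥ 9/2 so v_max reached
t_a = (3/2)/(1/2) = 3; v_peak = 3/2
d_cruise = 24 − 9/2 = 39/2; t_c = (39/2)/(3/2) = 13
T = 2·3 + 13 = 19

t_a=3 t_c=13 v_peak=3/2 T=19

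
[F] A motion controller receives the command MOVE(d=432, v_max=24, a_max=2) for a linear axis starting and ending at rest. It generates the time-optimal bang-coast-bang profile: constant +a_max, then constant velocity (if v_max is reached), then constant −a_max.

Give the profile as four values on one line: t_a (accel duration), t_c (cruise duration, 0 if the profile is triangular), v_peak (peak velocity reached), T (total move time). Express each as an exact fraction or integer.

t_a=12 t_c=6 v_peak=24 T=30

(v_max)²/a_max = 24²/2 = 288
432 ≥ 288 ⇒ cruise phase
t_a = 24/2 = 12; v_peak = 24
d_cruise = 432 − 288 = 144; t_c = 144/24 = 6
T = 2·12 + 6 = 30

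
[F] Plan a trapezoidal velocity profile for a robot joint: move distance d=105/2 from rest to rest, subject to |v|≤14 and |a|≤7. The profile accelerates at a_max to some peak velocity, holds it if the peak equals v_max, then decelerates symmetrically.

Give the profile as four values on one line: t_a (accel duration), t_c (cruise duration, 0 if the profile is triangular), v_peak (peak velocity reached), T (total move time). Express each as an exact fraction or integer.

t_a=2 t_c=7/4 v_peak=14 T=23/4

v_max²/a_max = 14²/7 = 28
105/2 ≥ 28 → trapezoidal
t_a = 14/7 = 2; v_peak = 14
d_cruise = 105/2 − 28 = 49/2; t_c = (49/2)/14 = 7/4
T = 2·2 + 7/4 = 23/4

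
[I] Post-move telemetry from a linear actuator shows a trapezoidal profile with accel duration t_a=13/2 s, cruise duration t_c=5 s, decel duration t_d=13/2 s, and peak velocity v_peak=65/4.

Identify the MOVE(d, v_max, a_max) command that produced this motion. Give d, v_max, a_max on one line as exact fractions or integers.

a_max = (65/4)/(13/2) = 5/2
d_a = ½·65/4·13/2 = 845/16; d_c = 65/4·5 = 325/4
d = 2·845/16 + 325/4 = 1495/8
t_c = 5 > 0 ⇒ limit active, v_max = 65/4

d=1495/8 v_max=65/4 a_max=5/2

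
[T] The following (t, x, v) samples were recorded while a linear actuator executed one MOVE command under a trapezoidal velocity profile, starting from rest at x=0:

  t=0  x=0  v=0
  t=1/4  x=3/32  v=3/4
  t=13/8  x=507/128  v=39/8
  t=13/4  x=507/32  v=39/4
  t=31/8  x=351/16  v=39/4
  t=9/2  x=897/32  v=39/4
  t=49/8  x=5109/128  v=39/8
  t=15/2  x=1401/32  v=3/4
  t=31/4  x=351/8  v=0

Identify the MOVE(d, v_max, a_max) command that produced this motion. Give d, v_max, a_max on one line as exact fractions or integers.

final state: t=31/4, x=351/8, v=0 → d = 351/8
a_max = (3/4−0)/(1/4−0) = 3
max v = 39/4 over t∈[13/4,9/2] → v_max = 39/4
check: 39/4·(13/4+5/4) = 351/8 ✓

d=351/8 v_max=39/4 a_max=3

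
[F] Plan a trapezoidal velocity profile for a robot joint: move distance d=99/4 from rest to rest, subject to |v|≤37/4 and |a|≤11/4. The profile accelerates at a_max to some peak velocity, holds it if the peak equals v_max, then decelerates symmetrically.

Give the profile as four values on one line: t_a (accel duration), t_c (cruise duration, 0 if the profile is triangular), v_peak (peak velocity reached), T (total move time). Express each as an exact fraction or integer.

vₘ²/aₘ = (37/4)²/(11/4) = 1369/44
99/4 < 1369/44 → triangular
v_peak = √(99/4·11/4) = √(1089/16) = 33/4
t_a = (33/4)/(11/4) = 3; t_c = 0
T = 2·3 = 6

t_a=3 t_c=0 v_peak=33/4 T=6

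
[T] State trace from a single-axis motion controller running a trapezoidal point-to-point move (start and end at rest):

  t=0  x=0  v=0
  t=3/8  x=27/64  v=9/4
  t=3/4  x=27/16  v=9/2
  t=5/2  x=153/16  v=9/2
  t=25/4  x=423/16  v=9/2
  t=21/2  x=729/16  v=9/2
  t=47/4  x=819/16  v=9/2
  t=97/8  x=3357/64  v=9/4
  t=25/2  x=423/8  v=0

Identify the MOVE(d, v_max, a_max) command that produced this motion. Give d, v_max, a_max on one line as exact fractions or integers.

d=423/8 v_max=9/2 a_max=6

final state: t=25/2, x=423/8, v=0 → d = 423/8
a_max = (9/4−0)/(3/8−0) = 6
max v = 9/2 over t∈[3/4,47/4] → v_max = 9/2
check: 9/2·(3/4+11) = 423/8 ✓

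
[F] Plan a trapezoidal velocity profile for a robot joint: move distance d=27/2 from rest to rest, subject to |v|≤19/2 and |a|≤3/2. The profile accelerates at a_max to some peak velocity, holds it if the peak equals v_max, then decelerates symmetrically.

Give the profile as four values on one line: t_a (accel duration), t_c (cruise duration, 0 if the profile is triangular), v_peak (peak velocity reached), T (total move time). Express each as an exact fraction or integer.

vₘ²/aₘ = (19/2)²/(3/2) = 361/6
27/2 < 361/6 so t_c = 0
v_peak = √(27/2·3/2) = √(81/4) = 9/2
t_a = (9/2)/(3/2) = 3; t_c = 0
T = 2·3 = 6

t_a=3 t_c=0 v_peak=9/2 T=6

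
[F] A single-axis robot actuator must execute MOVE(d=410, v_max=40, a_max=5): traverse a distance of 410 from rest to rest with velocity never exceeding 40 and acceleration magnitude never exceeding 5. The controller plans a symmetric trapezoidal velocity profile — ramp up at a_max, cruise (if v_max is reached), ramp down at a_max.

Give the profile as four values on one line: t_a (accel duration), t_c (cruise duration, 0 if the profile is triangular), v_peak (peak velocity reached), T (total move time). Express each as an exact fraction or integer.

vₘ²/aₘ = 40²/5 = 320
410 ≥ 320 ⇒ cruise phase
t_a = 40/5 = 8; v_peak = 40
d_cruise = 410 − 320 = 90; t_c = 90/40 = 9/4
T = 2·8 + 9/4 = 73/4

t_a=8 t_c=9/4 v_peak=40 T=73/4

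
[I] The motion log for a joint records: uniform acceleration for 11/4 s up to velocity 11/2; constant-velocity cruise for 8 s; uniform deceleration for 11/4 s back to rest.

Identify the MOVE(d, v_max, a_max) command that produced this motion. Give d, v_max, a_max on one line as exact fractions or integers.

a_max = (11/2)/(11/4) = 2
d_a = ½·11/2·11/4 = 121/16; d_c = 11/2·8 = 44
d = 2·121/16 + 44 = 473/8
t_c = 8 > 0 ⇒ limit active, v_max = 11/2

d=473/8 v_max=11/2 a_max=2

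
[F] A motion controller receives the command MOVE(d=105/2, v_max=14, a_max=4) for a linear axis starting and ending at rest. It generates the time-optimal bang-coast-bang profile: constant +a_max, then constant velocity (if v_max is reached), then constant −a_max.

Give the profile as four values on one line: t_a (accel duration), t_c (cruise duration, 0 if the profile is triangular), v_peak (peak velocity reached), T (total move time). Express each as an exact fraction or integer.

(v_max)²/a_max = 14²/4 = 49
105/2 ≥ 49 so v_max reached
t_a = 14/4 = 7/2; v_peak = 14
d_cruise = 105/2 − 49 = 7/2; t_c = (7/2)/14 = 1/4
T = 2·7/2 + 1/4 = 29/4

t_a=7/2 t_c=1/4 v_peak=14 T=29/4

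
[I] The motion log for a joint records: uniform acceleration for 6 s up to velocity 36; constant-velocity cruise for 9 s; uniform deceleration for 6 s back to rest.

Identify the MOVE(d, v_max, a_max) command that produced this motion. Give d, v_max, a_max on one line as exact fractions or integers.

d=540 v_max=36 a_max=6

a_max = 36/6 = 6
d_a = ½·36·6 = 108; d_c = 36·9 = 324
d = 2·108 + 324 = 540
t_c = 9 > 0 → v_max = v_peak = 36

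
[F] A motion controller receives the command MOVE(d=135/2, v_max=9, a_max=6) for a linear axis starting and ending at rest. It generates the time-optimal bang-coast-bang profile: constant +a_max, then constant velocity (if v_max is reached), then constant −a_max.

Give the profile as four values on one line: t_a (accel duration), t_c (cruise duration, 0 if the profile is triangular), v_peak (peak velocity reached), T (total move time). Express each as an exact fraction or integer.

v_max²/a_max = 9²/6 = 27/2
135/2 ≥ 27/2 → trapezoidal
t_a = 9/6 = 3/2; v_peak = 9
d_cruise = 135/2 − 27/2 = 54; t_c = 54/9 = 6
T = 2·3/2 + 6 = 9

t_a=3/2 t_c=6 v_peak=9 T=9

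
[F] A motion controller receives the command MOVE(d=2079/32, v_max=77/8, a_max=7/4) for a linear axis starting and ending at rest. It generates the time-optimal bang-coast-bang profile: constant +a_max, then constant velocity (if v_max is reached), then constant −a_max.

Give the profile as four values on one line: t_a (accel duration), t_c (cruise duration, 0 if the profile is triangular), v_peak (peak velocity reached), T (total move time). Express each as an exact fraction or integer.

t_a=11/2 t_c=5/4 v_peak=77/8 T=49/4

(v_max)²/a_max = (77/8)²/(7/4) = 847/16
2079/32 ≥ 847/16 ⇒ cruise phase
t_a = (77/8)/(7/4) = 11/2; v_peak = 77/8
d_cruise = 2079/32 − 847/16 = 385/32; t_c = (385/32)/(77/8) = 5/4
T = 2·11/2 + 5/4 = 49/4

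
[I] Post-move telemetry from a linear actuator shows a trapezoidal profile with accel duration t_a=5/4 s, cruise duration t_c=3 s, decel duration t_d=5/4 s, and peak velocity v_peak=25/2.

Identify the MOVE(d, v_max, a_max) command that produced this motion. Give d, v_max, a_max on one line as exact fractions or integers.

d=425/8 v_max=25/2 a_max=10

a_max = (25/2)/(5/4) = 10
d_a = ½·25/2·5/4 = 125/16; d_c = 25/2·3 = 75/2
d = 2·125/16 + 75/2 = 425/8
t_c = 3 > 0 ⇒ limit active, v_max = 25/2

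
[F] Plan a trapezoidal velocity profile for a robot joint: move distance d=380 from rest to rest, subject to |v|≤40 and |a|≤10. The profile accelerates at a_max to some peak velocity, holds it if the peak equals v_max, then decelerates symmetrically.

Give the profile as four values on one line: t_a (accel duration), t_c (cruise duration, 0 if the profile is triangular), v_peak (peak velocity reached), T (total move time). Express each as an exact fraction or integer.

t_a=4 t_c=11/2 v_peak=40 T=27/2

(v_max)²/a_max = 40²/10 = 160
380 ≥ 160 so v_max reached
t_a = 40/10 = 4; v_peak = 40
d_cruise = 380 − 160 = 220; t_c = 220/40 = 11/2
T = 2·4 + 11/2 = 27/2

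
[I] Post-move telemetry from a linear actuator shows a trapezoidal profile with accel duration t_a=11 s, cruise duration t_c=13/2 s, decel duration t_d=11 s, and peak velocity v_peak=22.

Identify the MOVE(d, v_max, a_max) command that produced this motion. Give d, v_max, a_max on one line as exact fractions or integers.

a_max = 22/11 = 2
d_a = ½·22·11 = 121; d_c = 22·13/2 = 143
d = 2·121 + 143 = 385
t_c = 13/2 > 0 ⇒ limit active, v_max = 22

d=385 v_max=22 a_max=2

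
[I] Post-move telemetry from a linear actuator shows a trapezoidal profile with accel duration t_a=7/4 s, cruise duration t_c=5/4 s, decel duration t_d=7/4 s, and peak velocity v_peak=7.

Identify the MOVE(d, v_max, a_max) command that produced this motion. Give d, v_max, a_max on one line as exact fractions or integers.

d=21 v_max=7 a_max=4

a_max = 7/(7/4) = 4
d_a = ½·7·7/4 = 49/8; d_c = 7·5/4 = 35/4
d = 2·49/8 + 35/4 = 21
t_c = 5/4 > 0 so v_max = 7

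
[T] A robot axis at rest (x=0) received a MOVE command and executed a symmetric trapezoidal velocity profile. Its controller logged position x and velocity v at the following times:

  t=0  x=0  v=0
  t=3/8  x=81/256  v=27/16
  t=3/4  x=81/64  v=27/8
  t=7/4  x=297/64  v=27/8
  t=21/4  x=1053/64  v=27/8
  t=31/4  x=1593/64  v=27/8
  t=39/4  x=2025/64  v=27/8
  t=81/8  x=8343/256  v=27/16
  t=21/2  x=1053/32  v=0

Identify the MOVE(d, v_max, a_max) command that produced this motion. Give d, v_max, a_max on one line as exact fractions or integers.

d=1053/32 v_max=27/8 a_max=9/2

final state: t=21/2, x=1053/32, v=0 → d = 1053/32
a_max = (27/16−0)/(3/8−0) = 9/2
max v = 27/8 over t∈[3/4,39/4] → v_max = 27/8
check: 27/8·(3/4+9) = 1053/32 ✓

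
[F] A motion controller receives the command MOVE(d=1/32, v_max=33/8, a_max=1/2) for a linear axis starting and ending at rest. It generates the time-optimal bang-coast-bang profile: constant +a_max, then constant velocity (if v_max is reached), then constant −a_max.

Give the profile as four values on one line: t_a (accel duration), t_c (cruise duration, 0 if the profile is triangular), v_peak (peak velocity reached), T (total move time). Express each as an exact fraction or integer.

vₘ²/aₘ = (33/8)²/(1/2) = 1089/32
1/32 < 1089/32 ⇒ no cruise
v_peak = √(1/32·1/2) = √(1/64) = 1/8
t_a = (1/8)/(1/2) = 1/4; t_c = 0
T = 2·1/4 = 1/2

t_a=1/4 t_c=0 v_peak=1/8 T=1/2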